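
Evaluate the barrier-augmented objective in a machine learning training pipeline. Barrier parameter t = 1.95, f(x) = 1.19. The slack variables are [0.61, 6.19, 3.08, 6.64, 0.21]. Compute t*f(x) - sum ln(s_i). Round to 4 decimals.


Step 1: Compute log-barrier.
ln values: [-0.4943, 1.8229, 1.1249, 1.8931, -1.5606]
phi = -(-0.4943 + 1.8229 + 1.1249 + 1.8931 - 1.5606) = -2.786
Step 2: Compute augmented objective.
t*f(x) = 1.95*1.19 = 2.3205
Total = 2.3205 - 2.786 = -0.4655


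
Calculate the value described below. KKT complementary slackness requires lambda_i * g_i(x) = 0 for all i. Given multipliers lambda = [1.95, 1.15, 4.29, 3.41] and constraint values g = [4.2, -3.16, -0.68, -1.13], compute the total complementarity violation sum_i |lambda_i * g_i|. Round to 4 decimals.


KKT complementary slackness check:
lambda_1 * g_1 = 1.95 * 4.2 = 8.19
lambda_2 * g_2 = 1.15 * -3.16 = -3.634
lambda_3 * g_3 = 4.29 * -0.68 = -2.9172
lambda_4 * g_4 = 3.41 * -1.13 = -3.8533
Total violation = 8.19 + 3.634 + 2.9172 + 3.8533 = 18.5945


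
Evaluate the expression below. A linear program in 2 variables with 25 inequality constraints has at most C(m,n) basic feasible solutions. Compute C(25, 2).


Each vertex corresponds to some choice of n active constraints out of m, so the number of vertices is at most C(m, n) = m! / (n!(m-n)!).
m = 25, n = 2
Numerator: 25 * 24
Denominator: 2! = 2
C(25, 2) = 300


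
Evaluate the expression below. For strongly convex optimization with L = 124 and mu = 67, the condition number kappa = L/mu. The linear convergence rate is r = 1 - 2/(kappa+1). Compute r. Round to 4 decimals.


Step 1: Compute the condition number.
kappa = L/mu = 124/67 = 1.8507
Step 2: Compute the convergence rate.
r = 1 - 2/(kappa + 1) = 1 - 2*mu/(L + mu) = (L - mu)/(L + mu) = 57/191 = 0.2984


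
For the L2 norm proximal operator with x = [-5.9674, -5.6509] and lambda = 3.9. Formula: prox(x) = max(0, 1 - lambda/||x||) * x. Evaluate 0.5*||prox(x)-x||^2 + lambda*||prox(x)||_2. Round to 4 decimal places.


Step 1: Compute ||x||.
||x|| = 8.2184
Step 2: Compute scaling factor.
scale = max(0, 1 - 3.9/8.2184) = 0.5255
Step 3: prox(x) = [-3.1356, -2.9693]
||prox(x)|| = 4.3184
Step 4: Proximal objective.
0.5*||prox-x||^2 = 7.605
lambda*||prox|| = 16.8418
Total = 24.4469


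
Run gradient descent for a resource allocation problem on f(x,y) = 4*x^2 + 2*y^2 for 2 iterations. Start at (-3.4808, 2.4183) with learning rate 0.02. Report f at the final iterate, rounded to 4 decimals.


Gradient descent on f(x,y) = 4*x^2 + 2*y^2.
Starting point: (-3.4808, 2.4183), alpha = 0.02
Step 1: grad_x = 2*4*-3.4808 = -27.8464, grad_y = 2*2*2.4183 = 9.6732
  x_1 = -3.4808 - 0.02*-27.8464 = -2.9239
  y_1 = 2.4183 - 0.02*9.6732 = 2.2248
Step 2: grad_x = 2*4*-2.9239 = -23.391, grad_y = 2*2*2.2248 = 8.8993
  x_2 = -2.9239 - 0.02*-23.391 = -2.4561
  y_2 = 2.2248 - 0.02*8.8993 = 2.0468
f(-2.4561, 2.0468) = 4*(-2.4561)^2 + 2*2.0468^2 = 32.508


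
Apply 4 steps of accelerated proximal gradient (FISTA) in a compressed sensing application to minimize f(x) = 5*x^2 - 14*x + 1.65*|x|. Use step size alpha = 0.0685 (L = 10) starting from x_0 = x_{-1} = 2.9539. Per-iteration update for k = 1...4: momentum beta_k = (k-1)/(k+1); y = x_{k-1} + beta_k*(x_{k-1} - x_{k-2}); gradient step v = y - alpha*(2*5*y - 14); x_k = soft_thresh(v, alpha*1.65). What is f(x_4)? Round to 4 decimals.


FISTA on f(x) = 5*x^2 - 14*x + 1.65*|x|
L = 10, alpha = 0.0685
Iteration 1: beta = 0.0, y = 2.9539 + 0.0*(2.9539 - 2.9539) = 2.9539
  grad(y) = 15.539, v = y - alpha*grad = 1.8895
  prox(v) = soft_thresh(1.8895, 0.113) = 1.7765
Iteration 2: beta = 0.3333, y = 1.7765 + 0.3333*(1.7765 - 2.9539) = 1.384
  grad(y) = -0.1603, v = y - alpha*grad = 1.395
  prox(v) = soft_thresh(1.395, 0.113) = 1.2819
Iteration 3: beta = 0.5, y = 1.2819 + 0.5*(1.2819 - 1.7765) = 1.0347
  grad(y) = -3.6534, v = y - alpha*grad = 1.2849
  prox(v) = soft_thresh(1.2849, 0.113) = 1.1719
Iteration 4: beta = 0.6, y = 1.1719 + 0.6*(1.1719 - 1.2819) = 1.1059
  grad(y) = -2.9413, v = y - alpha*grad = 1.3074
  prox(v) = soft_thresh(1.3074, 0.113) = 1.1943
f(x_4) = 5*1.1943^2 - 14*1.1943 + 1.65*|1.1943| = -7.6179


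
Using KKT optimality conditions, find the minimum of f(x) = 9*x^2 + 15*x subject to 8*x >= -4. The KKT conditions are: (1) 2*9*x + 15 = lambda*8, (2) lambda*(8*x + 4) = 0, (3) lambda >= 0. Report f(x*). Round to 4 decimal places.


Step 1: Try lambda = 0 (constraint inactive).
x_unc = -15/(2*9) = -0.8333
Check: 8*-0.8333 = -6.6664 < -4 -- violated!
Step 2: Constraint must be active: 8*x = -4
x* = -4/8 = -0.5
lambda = (2*9*(-0.5) + 15)/8 = 0.75
Step 3: Compute optimal value.
f(x*) = 9*(-0.5)^2 + 15*(-0.5) = -5.25


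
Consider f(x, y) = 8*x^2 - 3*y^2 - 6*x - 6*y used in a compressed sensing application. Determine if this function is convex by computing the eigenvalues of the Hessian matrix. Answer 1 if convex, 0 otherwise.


The Hessian of f(x,y) = 8*x^2 - 3*y^2 - 6*x - 6*y is:
H = [[16, 0], [0, -6]]
Trace = 16 - 6 = 10
Determinant = 16*-6 - (0)^2 = -96
Discriminant = (10)^2 - 4*-96 = 484.0
Eigenvalues: lambda_1 = -6.0, lambda_2 = 16.0
The function is not convex.

0


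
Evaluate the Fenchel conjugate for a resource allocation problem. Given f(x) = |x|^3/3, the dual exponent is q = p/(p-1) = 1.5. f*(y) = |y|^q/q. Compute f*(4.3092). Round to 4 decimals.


The conjugate exponent q satisfies 1/p + 1/q = 1.
p = 3, so q = 3/(3 - 1) = 1.5
|y|^q = 4.3092^1.5 = 8.9453
f*(4.3092) = 8.9453 / 1.5 = 5.9635


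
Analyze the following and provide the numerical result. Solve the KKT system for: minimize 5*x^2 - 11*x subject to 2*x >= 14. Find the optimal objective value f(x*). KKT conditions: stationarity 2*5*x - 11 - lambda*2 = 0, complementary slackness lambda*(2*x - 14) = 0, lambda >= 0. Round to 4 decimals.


Step 1: Try lambda = 0 (constraint inactive).
x_unc = 11/(2*5) = 1.1
Check: 2*1.1 = 2.2 < 14 -- violated!
Step 2: Constraint must be active: 2*x = 14
x* = 14/2 = 7.0
lambda = (2*5*7.0 - 11)/2 = 29.5
Step 3: Compute optimal value.
f(x*) = 5*7.0^2 - 11*7.0 = 168.0


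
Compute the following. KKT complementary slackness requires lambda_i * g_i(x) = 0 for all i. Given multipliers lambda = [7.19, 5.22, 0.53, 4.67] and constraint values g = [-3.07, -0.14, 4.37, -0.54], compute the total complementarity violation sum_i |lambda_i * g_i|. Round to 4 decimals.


KKT complementary slackness check:
lambda_1 * g_1 = 7.19 * -3.07 = -22.0733
lambda_2 * g_2 = 5.22 * -0.14 = -0.7308
lambda_3 * g_3 = 0.53 * 4.37 = 2.3161
lambda_4 * g_4 = 4.67 * -0.54 = -2.5218
Total violation = 22.0733 + 0.7308 + 2.3161 + 2.5218 = 27.642


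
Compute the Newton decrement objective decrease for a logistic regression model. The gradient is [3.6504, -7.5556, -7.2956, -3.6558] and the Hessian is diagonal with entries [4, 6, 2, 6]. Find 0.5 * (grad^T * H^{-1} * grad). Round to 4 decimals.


Step 1: H is diagonal, so H^(-1) * g = [0.9126, -1.2593, -3.6478, -0.6093].
Step 2: g^T H^(-1) g = sum_i g_i^2 / H_ii
  = (3.6504)^2/4 + (-7.5556)^2/6 + (-7.2956)^2/2 + (-3.6558)^2/6
  = 3.3314 + 9.5145 + 26.6129 + 2.2275 = 41.6862
Step 3: Objective decrease = 0.5 * g^T H^(-1) g = 20.8431


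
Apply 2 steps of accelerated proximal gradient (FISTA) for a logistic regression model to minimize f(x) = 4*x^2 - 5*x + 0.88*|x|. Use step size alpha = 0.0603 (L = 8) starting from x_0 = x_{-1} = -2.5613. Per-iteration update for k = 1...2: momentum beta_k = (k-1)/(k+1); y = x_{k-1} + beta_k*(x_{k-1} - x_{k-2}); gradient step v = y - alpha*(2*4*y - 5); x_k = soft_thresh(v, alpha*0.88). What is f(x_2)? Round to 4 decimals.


FISTA on f(x) = 4*x^2 - 5*x + 0.88*|x|
L = 8, alpha = 0.0603
Iteration 1: beta = 0.0, y = -2.5613 + 0.0*(-2.5613 + 2.5613) = -2.5613
  grad(y) = -25.4904, v = y - alpha*grad = -1.0242
  prox(v) = soft_thresh(-1.0242, 0.0531) = -0.9712
Iteration 2: beta = 0.3333, y = -0.9712 + 0.3333*(-0.9712 + 2.5613) = -0.4411
  grad(y) = -8.529, v = y - alpha*grad = 0.0732
  prox(v) = soft_thresh(0.0732, 0.0531) = 0.0201
f(x_2) = 4*0.0201^2 - 5*0.0201 + 0.88*|0.0201| = -0.0812


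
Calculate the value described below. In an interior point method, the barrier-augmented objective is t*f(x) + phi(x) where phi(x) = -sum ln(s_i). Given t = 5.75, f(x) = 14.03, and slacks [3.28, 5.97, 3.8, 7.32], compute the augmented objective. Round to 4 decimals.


Step 1: Compute log-barrier.
ln values: [1.1878, 1.7867, 1.335, 1.9906]
phi = -(1.1878 + 1.7867 + 1.335 + 1.9906) = -6.3002
Step 2: Compute augmented objective.
t*f(x) = 5.75*14.03 = 80.6725
Total = 80.6725 - 6.3002 = 74.3723


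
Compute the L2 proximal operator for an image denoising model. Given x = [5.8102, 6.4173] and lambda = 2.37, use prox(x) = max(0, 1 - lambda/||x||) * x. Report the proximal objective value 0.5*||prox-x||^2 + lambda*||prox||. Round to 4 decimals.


Step 1: Compute ||x||.
||x|| = 8.6568
Step 2: Compute scaling factor.
scale = max(0, 1 - 2.37/8.6568) = 0.7262
Step 3: prox(x) = [4.2195, 4.6604]
||prox(x)|| = 6.2868
Step 4: Proximal objective.
0.5*||prox-x||^2 = 2.8085
lambda*||prox|| = 14.8997
Total = 17.7082


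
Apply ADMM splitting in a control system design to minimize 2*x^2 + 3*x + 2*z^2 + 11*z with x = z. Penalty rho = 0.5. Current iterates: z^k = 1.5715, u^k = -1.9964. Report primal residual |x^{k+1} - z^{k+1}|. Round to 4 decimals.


ADMM iteration with rho = 0.5, z^k = 1.5715, u^k = -1.9964
Step 1: x-update.
Minimize 2*x^2 + 3*x + (0.5/2)*(x - 1.5715 - 1.9964)^2
FOC: (2*2 + 0.5)*x = -3 + 0.5*(1.5715 + 1.9964)
x^{k+1} = -0.2702
Step 2: z-update.
Minimize 2*z^2 + 11*z + (0.5/2)*(-0.2702 - z - 1.9964)^2
FOC: (2*2 + 0.5)*z = -11 + 0.5*(-0.2702 - 1.9964)
z^{k+1} = -2.6963
Step 3: u-update.
u^{k+1} = -1.9964 - 0.2702 + 2.6963 = 0.4297
Step 4: Primal residual = |-0.2702 + 2.6963| = 2.4261


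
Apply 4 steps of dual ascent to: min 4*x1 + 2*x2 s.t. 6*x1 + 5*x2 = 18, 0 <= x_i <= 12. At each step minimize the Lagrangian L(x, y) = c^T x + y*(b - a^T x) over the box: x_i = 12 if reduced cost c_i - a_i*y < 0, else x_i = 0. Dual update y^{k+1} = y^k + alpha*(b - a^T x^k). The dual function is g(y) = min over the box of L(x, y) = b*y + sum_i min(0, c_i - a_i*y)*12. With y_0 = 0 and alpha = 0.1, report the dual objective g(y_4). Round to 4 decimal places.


Dual ascent for LP: min 4*x1 + 2*x2, 6*x1 + 5*x2 = 18, 0 <= x_i <= 12
Step 1: y^k = 0.0, reduced costs: (4.0, 2.0)
  x^k = (0.0, 0.0), subgradient = b - a^T x = 18.0
  y^{k+1} = 0.0 + 0.1*18.0 = 1.8
Step 2: y^k = 1.8, reduced costs: (-6.8, -7.0)
  x^k = (12.0, 12.0), subgradient = b - a^T x = -114.0
  y^{k+1} = 1.8 + 0.1*-114.0 = -9.6
Step 3: y^k = -9.6, reduced costs: (61.6, 50.0)
  x^k = (0.0, 0.0), subgradient = b - a^T x = 18.0
  y^{k+1} = -9.6 + 0.1*18.0 = -7.8
Step 4: y^k = -7.8, reduced costs: (50.8, 41.0)
  x^k = (0.0, 0.0), subgradient = b - a^T x = 18.0
  y^{k+1} = -7.8 + 0.1*18.0 = -6.0
Dual objective at y_4 = -6.0: reduced costs (40.0, 32.0), box minimizer x = (0.0, 0.0)
g(y_4) = b*y + (c1 - a1*y)*x1 + (c2 - a2*y)*x2 = 18*(-6.0) + 40.0*0.0 + 32.0*0.0 = -108.0 + 0.0 + 0.0 = -108.0


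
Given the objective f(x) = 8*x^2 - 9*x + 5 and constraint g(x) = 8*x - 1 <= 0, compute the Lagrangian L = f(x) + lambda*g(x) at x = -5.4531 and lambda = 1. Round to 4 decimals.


Step 1: Evaluate f(x).
f(-5.4531) = 8*(-5.4531)^2 - 9*(-5.4531) + 5 = 291.9683
Step 2: Evaluate g(x).
g(-5.4531) = 8*-5.4531 - 1 = -44.6248
Step 3: Compute Lagrangian.
L = 291.9683 + 1*-44.6248 = 247.3435


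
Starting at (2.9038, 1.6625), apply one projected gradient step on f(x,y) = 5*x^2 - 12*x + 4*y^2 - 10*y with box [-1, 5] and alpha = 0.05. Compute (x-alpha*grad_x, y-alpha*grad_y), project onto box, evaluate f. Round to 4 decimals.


Step 1: Compute gradient at (2.9038, 1.6625).
grad_x = 2*5*2.9038 - 12 = 17.038
grad_y = 2*4*1.6625 - 10 = 3.3
Step 2: Gradient step.
x_raw = 2.9038 - 0.05*17.038 = 2.0519
y_raw = 1.6625 - 0.05*3.3 = 1.4975
Step 3: Project onto [-1, 5].
x_proj = clip(2.0519) = 2.0519
y_proj = clip(1.4975) = 1.4975
Step 4: Evaluate f.
f(2.0519, 1.4975) = -9.5763


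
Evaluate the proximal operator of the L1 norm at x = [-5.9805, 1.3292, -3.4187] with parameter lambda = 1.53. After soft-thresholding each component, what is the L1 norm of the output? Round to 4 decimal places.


Soft-thresholding with lambda = 1.53:
prox(-5.9805) = sign(-5.9805)*max(|-5.9805| - 1.53, 0) = -4.4505
prox(1.3292) = sign(1.3292)*max(|1.3292| - 1.53, 0) = 0.0
prox(-3.4187) = sign(-3.4187)*max(|-3.4187| - 1.53, 0) = -1.8887
prox(x) = [-4.4505, 0.0, -1.8887]
||prox(x)||_1 = 4.4505 + 0.0 + 1.8887 = 6.3392


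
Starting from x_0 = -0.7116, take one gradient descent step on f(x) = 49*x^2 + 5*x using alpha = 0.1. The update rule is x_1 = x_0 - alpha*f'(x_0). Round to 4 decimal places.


We compute the gradient at x_0 and apply the update.
f'(x) = 98*x + 5
f'(-0.7116) = 98*-0.7116 + 5 = -64.7368
x_1 = -0.7116 - 0.1*-64.7368 = 5.7621


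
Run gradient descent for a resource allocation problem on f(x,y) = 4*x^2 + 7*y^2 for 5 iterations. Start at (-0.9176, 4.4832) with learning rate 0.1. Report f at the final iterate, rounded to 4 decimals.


Gradient descent on f(x,y) = 4*x^2 + 7*y^2.
Starting point: (-0.9176, 4.4832), alpha = 0.1
Step 1: grad_x = 2*4*-0.9176 = -7.3408, grad_y = 2*7*4.4832 = 62.7648
  x_1 = -0.9176 - 0.1*-7.3408 = -0.1835
  y_1 = 4.4832 - 0.1*62.7648 = -1.7933
Step 2: grad_x = 2*4*-0.1835 = -1.4682, grad_y = 2*7*-1.7933 = -25.1059
  x_2 = -0.1835 - 0.1*-1.4682 = -0.0367
  y_2 = -1.7933 - 0.1*-25.1059 = 0.7173
Step 3: grad_x = 2*4*-0.0367 = -0.2936, grad_y = 2*7*0.7173 = 10.0424
  x_3 = -0.0367 - 0.1*-0.2936 = -0.0073
  y_3 = 0.7173 - 0.1*10.0424 = -0.2869
Step 4: grad_x = 2*4*-0.0073 = -0.0587, grad_y = 2*7*-0.2869 = -4.0169
  x_4 = -0.0073 - 0.1*-0.0587 = -0.0015
  y_4 = -0.2869 - 0.1*-4.0169 = 0.1148
Step 5: grad_x = 2*4*-0.0015 = -0.0117, grad_y = 2*7*0.1148 = 1.6068
  x_5 = -0.0015 - 0.1*-0.0117 = -0.0003
  y_5 = 0.1148 - 0.1*1.6068 = -0.0459
f(-0.0003, -0.0459) = 4*(-0.0003)^2 + 7*(-0.0459)^2 = 0.0148


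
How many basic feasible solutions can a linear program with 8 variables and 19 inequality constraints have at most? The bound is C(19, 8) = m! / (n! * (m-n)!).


Each vertex corresponds to some choice of n active constraints out of m, so the number of vertices is at most C(m, n) = m! / (n!(m-n)!).
m = 19, n = 8
Numerator: 19 * 18 * 17 * 16 * 15 * 14 * 13 * 12
Denominator: 8! = 40320
C(19, 8) = 75582


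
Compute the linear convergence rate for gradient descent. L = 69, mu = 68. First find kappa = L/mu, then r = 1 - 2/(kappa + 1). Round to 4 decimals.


Step 1: Compute the condition number.
kappa = L/mu = 69/68 = 1.0147
Step 2: Compute the convergence rate.
r = 1 - 2/(kappa + 1) = 1 - 2*mu/(L + mu) = (L - mu)/(L + mu) = 1/137 = 0.0073


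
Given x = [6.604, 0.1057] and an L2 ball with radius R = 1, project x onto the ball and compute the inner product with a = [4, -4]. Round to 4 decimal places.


Step 1: Compute ||x|| (intermediates to 6 decimals).
||x|| = sqrt(6.604^2 + 0.1057^2) = 6.604846
Step 2: Project.
Since ||x|| > R, scale = R/||x|| = 1/6.604846 = 0.151404, proj(x) = scale * x
proj(x) = [0.999872, 0.016003]
Step 3: Dot product.
a^T * proj(x) = 4*0.999872 - 4*0.016003 = 3.9355


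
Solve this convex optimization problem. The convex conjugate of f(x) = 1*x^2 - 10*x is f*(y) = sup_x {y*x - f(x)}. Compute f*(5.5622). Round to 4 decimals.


f*(y) = sup_x {y*x - a*x^2 - b*x} = sup_x {(y-b)*x - a*x^2}
FOC: (y - b) - 2a*x = 0 => x* = (y - b)/(2a)
x* = (5.5622 + 10)/(2*1) = 7.7811
f*(5.5622) = (y-b)^2/(4a) = (5.5622 + 10)^2/(4*1)
= 242.1821/4 = 60.5455


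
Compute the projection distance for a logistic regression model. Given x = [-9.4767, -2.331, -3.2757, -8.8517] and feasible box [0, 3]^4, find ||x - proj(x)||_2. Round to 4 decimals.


Project each component onto [0, 3].
clip(-9.4767) = 0.0, clip(-2.331) = 0.0, clip(-3.2757) = 0.0, clip(-8.8517) = 0.0
Projection = [0.0, 0.0, 0.0, 0.0]
Squared diffs: [89.8078, 5.4336, 10.7302, 78.3526]
Distance = sqrt(184.3242) = 13.5766


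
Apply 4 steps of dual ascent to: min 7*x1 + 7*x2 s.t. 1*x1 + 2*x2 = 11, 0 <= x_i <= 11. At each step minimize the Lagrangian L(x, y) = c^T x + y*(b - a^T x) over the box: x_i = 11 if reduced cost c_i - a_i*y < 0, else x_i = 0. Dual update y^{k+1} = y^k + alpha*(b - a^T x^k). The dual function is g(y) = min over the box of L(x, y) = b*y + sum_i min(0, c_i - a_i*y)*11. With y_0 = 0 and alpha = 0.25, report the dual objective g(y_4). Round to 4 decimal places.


Dual ascent for LP: min 7*x1 + 7*x2, 1*x1 + 2*x2 = 11, 0 <= x_i <= 11
Step 1: y^k = 0.0, reduced costs: (7.0, 7.0)
  x^k = (0.0, 0.0), subgradient = b - a^T x = 11.0
  y^{k+1} = 0.0 + 0.25*11.0 = 2.75
Step 2: y^k = 2.75, reduced costs: (4.25, 1.5)
  x^k = (0.0, 0.0), subgradient = b - a^T x = 11.0
  y^{k+1} = 2.75 + 0.25*11.0 = 5.5
Step 3: y^k = 5.5, reduced costs: (1.5, -4.0)
  x^k = (0.0, 11.0), subgradient = b - a^T x = -11.0
  y^{k+1} = 5.5 + 0.25*-11.0 = 2.75
Step 4: y^k = 2.75, reduced costs: (4.25, 1.5)
  x^k = (0.0, 0.0), subgradient = b - a^T x = 11.0
  y^{k+1} = 2.75 + 0.25*11.0 = 5.5
Dual objective at y_4 = 5.5: reduced costs (1.5, -4.0), box minimizer x = (0.0, 11.0)
g(y_4) = b*y + (c1 - a1*y)*x1 + (c2 - a2*y)*x2 = 11*5.5 + 1.5*0.0 + (-4.0)*11.0 = 60.5 + 0.0 - 44.0 = 16.5


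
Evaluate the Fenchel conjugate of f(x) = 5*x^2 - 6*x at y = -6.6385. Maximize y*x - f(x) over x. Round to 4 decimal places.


f*(y) = sup_x {y*x - a*x^2 - b*x} = sup_x {(y-b)*x - a*x^2}
FOC: (y - b) - 2a*x = 0 => x* = (y - b)/(2a)
x* = (-6.6385 + 6)/(2*5) = -0.0639
f*(-6.6385) = (y-b)^2/(4a) = (-6.6385 + 6)^2/(4*5)
= 0.4077/20 = 0.0204


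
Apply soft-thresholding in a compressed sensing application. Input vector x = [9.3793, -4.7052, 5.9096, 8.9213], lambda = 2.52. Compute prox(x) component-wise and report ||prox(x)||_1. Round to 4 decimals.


Soft-thresholding with lambda = 2.52:
prox(9.3793) = sign(9.3793)*max(|9.3793| - 2.52, 0) = 6.8593
prox(-4.7052) = sign(-4.7052)*max(|-4.7052| - 2.52, 0) = -2.1852
prox(5.9096) = sign(5.9096)*max(|5.9096| - 2.52, 0) = 3.3896
prox(8.9213) = sign(8.9213)*max(|8.9213| - 2.52, 0) = 6.4013
prox(x) = [6.8593, -2.1852, 3.3896, 6.4013]
||prox(x)||_1 = 6.8593 + 2.1852 + 3.3896 + 6.4013 = 18.8354


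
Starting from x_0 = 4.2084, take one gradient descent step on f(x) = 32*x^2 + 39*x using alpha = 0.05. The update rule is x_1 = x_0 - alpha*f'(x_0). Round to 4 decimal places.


We compute the gradient at x_0 and apply the update.
f'(x) = 64*x + 39
f'(4.2084) = 64*4.2084 + 39 = 308.3376
x_1 = 4.2084 - 0.05*308.3376 = -11.2085


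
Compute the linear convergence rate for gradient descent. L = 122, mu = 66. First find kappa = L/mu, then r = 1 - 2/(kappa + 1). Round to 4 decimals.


Step 1: Compute the condition number.
kappa = L/mu = 122/66 = 1.8485
Step 2: Compute the convergence rate.
r = 1 - 2/(kappa + 1) = 1 - 2*mu/(L + mu) = (L - mu)/(L + mu) = 56/188 = 0.2979


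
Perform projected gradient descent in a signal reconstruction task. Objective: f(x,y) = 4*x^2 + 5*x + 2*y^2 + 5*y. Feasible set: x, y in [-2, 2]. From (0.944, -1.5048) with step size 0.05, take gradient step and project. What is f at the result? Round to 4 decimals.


Step 1: Compute gradient at (0.944, -1.5048).
grad_x = 2*4*0.944 + 5 = 12.552
grad_y = 2*2*-1.5048 + 5 = -1.0192
Step 2: Gradient step.
x_raw = 0.944 - 0.05*12.552 = 0.3164
y_raw = -1.5048 - 0.05*-1.0192 = -1.4538
Step 3: Project onto [-2, 2].
x_proj = clip(0.3164) = 0.3164
y_proj = clip(-1.4538) = -1.4538
Step 4: Evaluate f.
f(0.3164, -1.4538) = -1.0595


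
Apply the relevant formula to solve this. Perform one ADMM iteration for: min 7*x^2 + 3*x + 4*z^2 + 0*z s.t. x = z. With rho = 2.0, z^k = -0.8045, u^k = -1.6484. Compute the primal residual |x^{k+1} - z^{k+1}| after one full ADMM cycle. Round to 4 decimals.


ADMM iteration with rho = 2.0, z^k = -0.8045, u^k = -1.6484
Step 1: x-update.
Minimize 7*x^2 + 3*x + (2.0/2)*(x + 0.8045 - 1.6484)^2
FOC: (2*7 + 2.0)*x = -3 + 2.0*(-0.8045 + 1.6484)
x^{k+1} = -0.082
Step 2: z-update.
Minimize 4*z^2 + 0*z + (2.0/2)*(-0.082 - z - 1.6484)^2
FOC: (2*4 + 2.0)*z = 0 + 2.0*(-0.082 - 1.6484)
z^{k+1} = -0.3461
Step 3: u-update.
u^{k+1} = -1.6484 - 0.082 + 0.3461 = -1.3843
Step 4: Primal residual = |-0.082 + 0.3461| = 0.2641


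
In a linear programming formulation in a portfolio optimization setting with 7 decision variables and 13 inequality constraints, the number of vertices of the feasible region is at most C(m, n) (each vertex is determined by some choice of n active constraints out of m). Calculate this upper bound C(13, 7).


Each vertex corresponds to some choice of n active constraints out of m, so the number of vertices is at most C(m, n) = m! / (n!(m-n)!).
m = 13, n = 7
Numerator: 13 * 12 * 11 * 10 * 9 * 8 * 7
Denominator: 7! = 5040
C(13, 7) = 1716


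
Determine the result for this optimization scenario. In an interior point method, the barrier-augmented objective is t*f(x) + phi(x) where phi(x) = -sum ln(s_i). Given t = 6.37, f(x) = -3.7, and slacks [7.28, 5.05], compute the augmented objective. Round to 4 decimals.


Step 1: Compute log-barrier.
ln values: [1.9851, 1.6194]
phi = -(1.9851 + 1.6194) = -3.6045
Step 2: Compute augmented objective.
t*f(x) = 6.37*-3.7 = -23.569
Total = -23.569 - 3.6045 = -27.1735


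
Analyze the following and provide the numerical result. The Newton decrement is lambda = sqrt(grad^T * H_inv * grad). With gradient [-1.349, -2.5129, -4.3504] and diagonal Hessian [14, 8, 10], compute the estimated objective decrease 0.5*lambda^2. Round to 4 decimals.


Step 1: H is diagonal, so H^(-1) * g = [-0.0964, -0.3141, -0.435].
Step 2: g^T H^(-1) g = sum_i g_i^2 / H_ii
  = (-1.349)^2/14 + (-2.5129)^2/8 + (-4.3504)^2/10
  = 0.13 + 0.7893 + 1.8926 = 2.8119
Step 3: Objective decrease = 0.5 * g^T H^(-1) g = 1.406


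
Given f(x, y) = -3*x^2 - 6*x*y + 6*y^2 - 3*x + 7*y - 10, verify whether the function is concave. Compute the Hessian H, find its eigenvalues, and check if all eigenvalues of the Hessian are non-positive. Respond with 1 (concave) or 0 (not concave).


The Hessian of f(x,y) = -3*x^2 - 6*x*y + 6*y^2 - 3*x + 7*y - 10 is:
H = [[-6, -6], [-6, 12]]
Trace = -6 + 12 = 6
Determinant = -6*12 - (-6)^2 = -108
Discriminant = (6)^2 - 4*-108 = 468.0
Eigenvalues: lambda_1 = -7.8167, lambda_2 = 13.8167
The function is not concave.

0


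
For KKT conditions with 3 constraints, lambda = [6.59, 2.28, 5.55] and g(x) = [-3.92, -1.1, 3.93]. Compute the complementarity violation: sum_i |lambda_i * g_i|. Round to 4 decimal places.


KKT complementary slackness check:
lambda_1 * g_1 = 6.59 * -3.92 = -25.8328
lambda_2 * g_2 = 2.28 * -1.1 = -2.508
lambda_3 * g_3 = 5.55 * 3.93 = 21.8115
Total violation = 25.8328 + 2.508 + 21.8115 = 50.1523


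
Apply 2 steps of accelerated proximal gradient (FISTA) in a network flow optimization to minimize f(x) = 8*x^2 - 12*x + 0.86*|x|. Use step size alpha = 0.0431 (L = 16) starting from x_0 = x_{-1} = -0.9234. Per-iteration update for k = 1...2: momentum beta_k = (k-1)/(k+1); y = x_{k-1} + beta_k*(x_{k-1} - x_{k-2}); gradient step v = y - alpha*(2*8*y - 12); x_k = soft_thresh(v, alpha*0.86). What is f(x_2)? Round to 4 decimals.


FISTA on f(x) = 8*x^2 - 12*x + 0.86*|x|
L = 16, alpha = 0.0431
Iteration 1: beta = 0.0, y = -0.9234 + 0.0*(-0.9234 + 0.9234) = -0.9234
  grad(y) = -26.7744, v = y - alpha*grad = 0.2306
  prox(v) = soft_thresh(0.2306, 0.0371) = 0.1935
Iteration 2: beta = 0.3333, y = 0.1935 + 0.3333*(0.1935 + 0.9234) = 0.5658
  grad(y) = -2.947, v = y - alpha*grad = 0.6928
  prox(v) = soft_thresh(0.6928, 0.0371) = 0.6558
f(x_2) = 8*0.6558^2 - 12*0.6558 + 0.86*|0.6558| = -3.865


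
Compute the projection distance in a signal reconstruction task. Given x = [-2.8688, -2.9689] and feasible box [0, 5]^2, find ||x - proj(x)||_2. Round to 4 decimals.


Project each component onto [0, 5].
clip(-2.8688) = 0.0, clip(-2.9689) = 0.0
Projection = [0.0, 0.0]
Squared diffs: [8.23, 8.8144]
Distance = sqrt(17.0444) = 4.1285


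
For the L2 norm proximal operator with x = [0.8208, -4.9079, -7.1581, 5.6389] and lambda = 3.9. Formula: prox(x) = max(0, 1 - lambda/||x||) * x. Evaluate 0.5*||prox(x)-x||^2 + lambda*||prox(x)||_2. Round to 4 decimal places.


Step 1: Compute ||x||.
||x|| = 10.3825
Step 2: Compute scaling factor.
scale = max(0, 1 - 3.9/10.3825) = 0.6244
Step 3: prox(x) = [0.5125, -3.0643, -4.4693, 3.5208]
||prox(x)|| = 6.4825
Step 4: Proximal objective.
0.5*||prox-x||^2 = 7.605
lambda*||prox|| = 25.2818
Total = 32.8868


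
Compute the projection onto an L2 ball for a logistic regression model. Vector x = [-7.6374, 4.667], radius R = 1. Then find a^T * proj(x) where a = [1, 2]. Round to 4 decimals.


Step 1: Compute ||x|| (intermediates to 6 decimals).
||x|| = sqrt((-7.6374)^2 + 4.667^2) = 8.950462
Step 2: Project.
Since ||x|| > R, scale = R/||x|| = 1/8.950462 = 0.111726, proj(x) = scale * x
proj(x) = [-0.853296, 0.521425]
Step 3: Dot product.
a^T * proj(x) = 1*(-0.853296) + 2*0.521425 = 0.1896


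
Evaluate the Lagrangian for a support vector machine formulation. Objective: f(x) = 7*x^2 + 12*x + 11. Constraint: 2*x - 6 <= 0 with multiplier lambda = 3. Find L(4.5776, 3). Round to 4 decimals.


Step 1: Evaluate f(x).
f(4.5776) = 7*4.5776^2 + 12*4.5776 + 11 = 212.6122
Step 2: Evaluate g(x).
g(4.5776) = 2*4.5776 - 6 = 3.1552
Step 3: Compute Lagrangian.
L = 212.6122 + 3*3.1552 = 222.0778


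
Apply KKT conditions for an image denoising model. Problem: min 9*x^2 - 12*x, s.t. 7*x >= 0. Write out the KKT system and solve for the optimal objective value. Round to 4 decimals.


Step 1: Try lambda = 0 (constraint inactive).
Stationarity: 2*9*x - 12 = 0
x* = 12/(2*9) = 2/3 = 0.6667 (rounded; the exact value 2/3 is used below)
Check constraint: 7*0.6667 = 4.6669 >= 0 -- satisfied.
Step 2: Compute optimal value.
f(x*) = 9*(2/3)^2 - 12*(2/3) = -4.0


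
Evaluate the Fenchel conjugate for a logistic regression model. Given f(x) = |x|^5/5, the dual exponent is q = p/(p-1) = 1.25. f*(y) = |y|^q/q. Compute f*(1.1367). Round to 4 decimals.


The conjugate exponent q satisfies 1/p + 1/q = 1.
p = 5, so q = 5/(5 - 1) = 1.25
|y|^q = 1.1367^1.25 = 1.1737
f*(1.1367) = 1.1737 / 1.25 = 0.939


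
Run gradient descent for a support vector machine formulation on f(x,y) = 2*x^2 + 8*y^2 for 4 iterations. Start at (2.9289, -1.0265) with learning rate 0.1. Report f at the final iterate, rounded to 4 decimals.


Gradient descent on f(x,y) = 2*x^2 + 8*y^2.
Starting point: (2.9289, -1.0265), alpha = 0.1
Step 1: grad_x = 2*2*2.9289 = 11.7156, grad_y = 2*8*-1.0265 = -16.424
  x_1 = 2.9289 - 0.1*11.7156 = 1.7573
  y_1 = -1.0265 - 0.1*-16.424 = 0.6159
Step 2: grad_x = 2*2*1.7573 = 7.0294, grad_y = 2*8*0.6159 = 9.8544
  x_2 = 1.7573 - 0.1*7.0294 = 1.0544
  y_2 = 0.6159 - 0.1*9.8544 = -0.3695
Step 3: grad_x = 2*2*1.0544 = 4.2176, grad_y = 2*8*-0.3695 = -5.9126
  x_3 = 1.0544 - 0.1*4.2176 = 0.6326
  y_3 = -0.3695 - 0.1*-5.9126 = 0.2217
Step 4: grad_x = 2*2*0.6326 = 2.5306, grad_y = 2*8*0.2217 = 3.5476
  x_4 = 0.6326 - 0.1*2.5306 = 0.3796
  y_4 = 0.2217 - 0.1*3.5476 = -0.133
f(0.3796, -0.133) = 2*0.3796^2 + 8*(-0.133)^2 = 0.4298


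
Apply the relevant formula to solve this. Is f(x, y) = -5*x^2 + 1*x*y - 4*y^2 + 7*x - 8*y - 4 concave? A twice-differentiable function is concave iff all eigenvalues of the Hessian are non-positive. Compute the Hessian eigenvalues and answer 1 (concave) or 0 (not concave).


The Hessian of f(x,y) = -5*x^2 + 1*x*y - 4*y^2 + 7*x - 8*y - 4 is:
H = [[-10, 1], [1, -8]]
Trace = -10 - 8 = -18
Determinant = -10*-8 - (1)^2 = 79
Discriminant = (-18)^2 - 4*79 = 8.0
Eigenvalues: lambda_1 = -10.4142, lambda_2 = -7.5858
The function is concave.

1


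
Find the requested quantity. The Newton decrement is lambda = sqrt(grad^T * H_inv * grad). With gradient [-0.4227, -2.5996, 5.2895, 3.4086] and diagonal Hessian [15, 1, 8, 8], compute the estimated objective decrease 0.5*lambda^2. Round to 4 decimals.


Step 1: H is diagonal, so H^(-1) * g = [-0.0282, -2.5996, 0.6612, 0.4261].
Step 2: g^T H^(-1) g = sum_i g_i^2 / H_ii
  = (-0.4227)^2/15 + (-2.5996)^2/1 + (5.2895)^2/8 + (3.4086)^2/8
  = 0.0119 + 6.7579 + 3.4974 + 1.4523 = 11.7195
Step 3: Objective decrease = 0.5 * g^T H^(-1) g = 5.8598


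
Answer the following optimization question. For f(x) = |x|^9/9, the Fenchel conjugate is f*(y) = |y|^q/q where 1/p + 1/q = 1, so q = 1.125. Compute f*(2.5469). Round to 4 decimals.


The conjugate exponent q satisfies 1/p + 1/q = 1.
p = 9, so q = 9/(9 - 1) = 1.125
|y|^q = 2.5469^1.125 = 2.8626
f*(2.5469) = 2.8626 / 1.125 = 2.5445


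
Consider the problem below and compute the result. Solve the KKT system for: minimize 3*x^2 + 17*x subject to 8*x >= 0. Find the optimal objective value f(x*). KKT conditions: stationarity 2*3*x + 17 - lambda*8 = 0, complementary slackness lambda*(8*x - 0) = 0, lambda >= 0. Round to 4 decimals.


Step 1: Try lambda = 0 (constraint inactive).
x_unc = -17/(2*3) = -2.8333
Check: 8*-2.8333 = -22.6664 < 0 -- violated!
Step 2: Constraint must be active: 8*x = 0
x* = 0/8 = 0.0
lambda = (2*3*0.0 + 17)/8 = 2.125
Step 3: Compute optimal value.
f(x*) = 3*0.0^2 + 17*0.0 = 0.0


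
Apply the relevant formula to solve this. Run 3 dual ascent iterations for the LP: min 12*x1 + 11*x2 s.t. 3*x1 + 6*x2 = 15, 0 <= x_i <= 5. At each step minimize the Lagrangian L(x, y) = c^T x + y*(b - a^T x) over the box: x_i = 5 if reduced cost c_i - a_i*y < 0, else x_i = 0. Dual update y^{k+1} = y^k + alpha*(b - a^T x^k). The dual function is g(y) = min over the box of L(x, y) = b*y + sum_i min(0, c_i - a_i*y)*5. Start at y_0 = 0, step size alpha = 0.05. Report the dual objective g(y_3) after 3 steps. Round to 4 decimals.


Dual ascent for LP: min 12*x1 + 11*x2, 3*x1 + 6*x2 = 15, 0 <= x_i <= 5
Step 1: y^k = 0.0, reduced costs: (12.0, 11.0)
  x^k = (0.0, 0.0), subgradient = b - a^T x = 15.0
  y^{k+1} = 0.0 + 0.05*15.0 = 0.75
Step 2: y^k = 0.75, reduced costs: (9.75, 6.5)
  x^k = (0.0, 0.0), subgradient = b - a^T x = 15.0
  y^{k+1} = 0.75 + 0.05*15.0 = 1.5
Step 3: y^k = 1.5, reduced costs: (7.5, 2.0)
  x^k = (0.0, 0.0), subgradient = b - a^T x = 15.0
  y^{k+1} = 1.5 + 0.05*15.0 = 2.25
Dual objective at y_3 = 2.25: reduced costs (5.25, -2.5), box minimizer x = (0.0, 5.0)
g(y_3) = b*y + (c1 - a1*y)*x1 + (c2 - a2*y)*x2 = 15*2.25 + 5.25*0.0 + (-2.5)*5.0 = 33.75 + 0.0 - 12.5 = 21.25


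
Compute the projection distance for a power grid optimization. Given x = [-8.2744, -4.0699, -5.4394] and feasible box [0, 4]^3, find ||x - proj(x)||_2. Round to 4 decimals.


Project each component onto [0, 4].
clip(-8.2744) = 0.0, clip(-4.0699) = 0.0, clip(-5.4394) = 0.0
Projection = [0.0, 0.0, 0.0]
Squared diffs: [68.4657, 16.5641, 29.5871]
Distance = sqrt(114.6169) = 10.7059


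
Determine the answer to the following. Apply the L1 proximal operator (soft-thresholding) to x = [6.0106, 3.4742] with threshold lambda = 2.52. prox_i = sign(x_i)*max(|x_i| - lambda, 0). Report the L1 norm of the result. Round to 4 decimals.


Soft-thresholding with lambda = 2.52:
prox(6.0106) = sign(6.0106)*max(|6.0106| - 2.52, 0) = 3.4906
prox(3.4742) = sign(3.4742)*max(|3.4742| - 2.52, 0) = 0.9542
prox(x) = [3.4906, 0.9542]
||prox(x)||_1 = 3.4906 + 0.9542 = 4.4448


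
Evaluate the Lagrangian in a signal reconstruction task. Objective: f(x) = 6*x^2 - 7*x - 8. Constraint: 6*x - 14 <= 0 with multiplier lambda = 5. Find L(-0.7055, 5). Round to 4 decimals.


Step 1: Evaluate f(x).
f(-0.7055) = 6*(-0.7055)^2 - 7*(-0.7055) - 8 = -0.0751
Step 2: Evaluate g(x).
g(-0.7055) = 6*-0.7055 - 14 = -18.233
Step 3: Compute Lagrangian.
L = -0.0751 + 5*-18.233 = -91.2401


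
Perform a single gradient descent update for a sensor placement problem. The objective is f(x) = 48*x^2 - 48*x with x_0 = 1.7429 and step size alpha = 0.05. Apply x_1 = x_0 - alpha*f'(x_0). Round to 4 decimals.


We compute the gradient at x_0 and apply the update.
f'(x) = 96*x - 48
f'(1.7429) = 96*1.7429 - 48 = 119.3184
x_1 = 1.7429 - 0.05*119.3184 = -4.223


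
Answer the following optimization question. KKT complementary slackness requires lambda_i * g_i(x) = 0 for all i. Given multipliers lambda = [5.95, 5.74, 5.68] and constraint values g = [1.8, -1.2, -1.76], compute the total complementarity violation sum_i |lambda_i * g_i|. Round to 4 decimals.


KKT complementary slackness check:
lambda_1 * g_1 = 5.95 * 1.8 = 10.71
lambda_2 * g_2 = 5.74 * -1.2 = -6.888
lambda_3 * g_3 = 5.68 * -1.76 = -9.9968
Total violation = 10.71 + 6.888 + 9.9968 = 27.5948


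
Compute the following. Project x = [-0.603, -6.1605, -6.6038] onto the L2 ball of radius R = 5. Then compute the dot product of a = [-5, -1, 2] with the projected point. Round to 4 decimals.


Step 1: Compute ||x|| (intermediates to 6 decimals).
||x|| = sqrt((-0.603)^2 + (-6.1605)^2 + (-6.6038)^2) = 9.051273
Step 2: Project.
Since ||x|| > R, scale = R/||x|| = 5/9.051273 = 0.552408, proj(x) = scale * x
proj(x) = [-0.333102, -3.403109, -3.647992]
Step 3: Dot product.
a^T * proj(x) = -5*(-0.333102) - 1*(-3.403109) + 2*(-3.647992) = -2.2274


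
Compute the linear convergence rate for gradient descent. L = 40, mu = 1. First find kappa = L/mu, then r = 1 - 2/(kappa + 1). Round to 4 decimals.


Step 1: Compute the condition number.
kappa = L/mu = 40/1 = 40.0
Step 2: Compute the convergence rate.
r = 1 - 2/(kappa + 1) = 1 - 2*mu/(L + mu) = (L - mu)/(L + mu) = 39/41 = 0.9512


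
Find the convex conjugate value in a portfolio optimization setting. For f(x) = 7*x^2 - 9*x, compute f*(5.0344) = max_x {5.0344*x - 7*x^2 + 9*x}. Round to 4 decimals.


f*(y) = sup_x {y*x - a*x^2 - b*x} = sup_x {(y-b)*x - a*x^2}
FOC: (y - b) - 2a*x = 0 => x* = (y - b)/(2a)
x* = (5.0344 + 9)/(2*7) = 1.0025
f*(5.0344) = (y-b)^2/(4a) = (5.0344 + 9)^2/(4*7)
= 196.9644/28 = 7.0344


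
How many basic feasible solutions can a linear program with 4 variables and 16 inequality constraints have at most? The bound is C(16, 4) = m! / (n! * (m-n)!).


Each vertex corresponds to some choice of n active constraints out of m, so the number of vertices is at most C(m, n) = m! / (n!(m-n)!).
m = 16, n = 4
Numerator: 16 * 15 * 14 * 13
Denominator: 4! = 24
C(16, 4) = 1820


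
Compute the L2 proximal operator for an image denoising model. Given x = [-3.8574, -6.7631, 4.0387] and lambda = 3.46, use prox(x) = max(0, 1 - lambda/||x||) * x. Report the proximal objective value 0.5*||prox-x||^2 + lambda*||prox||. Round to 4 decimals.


Step 1: Compute ||x||.
||x|| = 8.771
Step 2: Compute scaling factor.
scale = max(0, 1 - 3.46/8.771) = 0.6055
Step 3: prox(x) = [-2.3357, -4.0952, 2.4455]
||prox(x)|| = 5.311
Step 4: Proximal objective.
0.5*||prox-x||^2 = 5.9858
lambda*||prox|| = 18.3761
Total = 24.3618


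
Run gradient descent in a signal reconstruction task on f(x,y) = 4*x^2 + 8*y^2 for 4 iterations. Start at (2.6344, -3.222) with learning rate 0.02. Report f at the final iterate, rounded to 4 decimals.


Gradient descent on f(x,y) = 4*x^2 + 8*y^2.
Starting point: (2.6344, -3.222), alpha = 0.02
Step 1: grad_x = 2*4*2.6344 = 21.0752, grad_y = 2*8*-3.222 = -51.552
  x_1 = 2.6344 - 0.02*21.0752 = 2.2129
  y_1 = -3.222 - 0.02*-51.552 = -2.191
Step 2: grad_x = 2*4*2.2129 = 17.7032, grad_y = 2*8*-2.191 = -35.0554
  x_2 = 2.2129 - 0.02*17.7032 = 1.8588
  y_2 = -2.191 - 0.02*-35.0554 = -1.4899
Step 3: grad_x = 2*4*1.8588 = 14.8707, grad_y = 2*8*-1.4899 = -23.8376
  x_3 = 1.8588 - 0.02*14.8707 = 1.5614
  y_3 = -1.4899 - 0.02*-23.8376 = -1.0131
Step 4: grad_x = 2*4*1.5614 = 12.4914, grad_y = 2*8*-1.0131 = -16.2096
  x_4 = 1.5614 - 0.02*12.4914 = 1.3116
  y_4 = -1.0131 - 0.02*-16.2096 = -0.6889
f(1.3116, -0.6889) = 4*1.3116^2 + 8*(-0.6889)^2 = 10.6779


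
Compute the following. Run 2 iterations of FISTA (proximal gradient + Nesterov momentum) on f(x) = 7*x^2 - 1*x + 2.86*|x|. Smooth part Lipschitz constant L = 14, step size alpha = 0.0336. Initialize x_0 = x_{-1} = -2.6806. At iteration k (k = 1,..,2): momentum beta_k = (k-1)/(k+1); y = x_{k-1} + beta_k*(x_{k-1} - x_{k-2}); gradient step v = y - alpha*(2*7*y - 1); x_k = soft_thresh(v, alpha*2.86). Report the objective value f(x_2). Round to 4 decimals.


FISTA on f(x) = 7*x^2 - 1*x + 2.86*|x|
L = 14, alpha = 0.0336
Iteration 1: beta = 0.0, y = -2.6806 + 0.0*(-2.6806 + 2.6806) = -2.6806
  grad(y) = -38.5284, v = y - alpha*grad = -1.386
  prox(v) = soft_thresh(-1.386, 0.0961) = -1.2899
Iteration 2: beta = 0.3333, y = -1.2899 + 0.3333*(-1.2899 + 2.6806) = -0.8264
  grad(y) = -12.5696, v = y - alpha*grad = -0.4041
  prox(v) = soft_thresh(-0.4041, 0.0961) = -0.308
f(x_2) = 7*(-0.308)^2 - 1*(-0.308) + 2.86*|-0.308| = 1.8526


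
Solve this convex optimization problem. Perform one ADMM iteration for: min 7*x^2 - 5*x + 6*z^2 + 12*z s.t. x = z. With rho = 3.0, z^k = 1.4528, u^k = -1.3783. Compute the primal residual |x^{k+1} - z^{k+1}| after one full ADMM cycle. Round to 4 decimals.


ADMM iteration with rho = 3.0, z^k = 1.4528, u^k = -1.3783
Step 1: x-update.
Minimize 7*x^2 - 5*x + (3.0/2)*(x - 1.4528 - 1.3783)^2
FOC: (2*7 + 3.0)*x = 5 + 3.0*(1.4528 + 1.3783)
x^{k+1} = 0.7937
Step 2: z-update.
Minimize 6*z^2 + 12*z + (3.0/2)*(0.7937 - z - 1.3783)^2
FOC: (2*6 + 3.0)*z = -12 + 3.0*(0.7937 - 1.3783)
z^{k+1} = -0.9169
Step 3: u-update.
u^{k+1} = -1.3783 + 0.7937 + 0.9169 = 0.3323
Step 4: Primal residual = |0.7937 + 0.9169| = 1.7106


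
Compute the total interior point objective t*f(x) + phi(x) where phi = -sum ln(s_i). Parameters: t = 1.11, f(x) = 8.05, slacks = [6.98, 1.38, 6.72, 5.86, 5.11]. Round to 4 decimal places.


Step 1: Compute log-barrier.
ln values: [1.943, 0.3221, 1.9051, 1.7681, 1.6312]
phi = -(1.943 + 0.3221 + 1.9051 + 1.7681 + 1.6312) = -7.5696
Step 2: Compute augmented objective.
t*f(x) = 1.11*8.05 = 8.9355
Total = 8.9355 - 7.5696 = 1.3659


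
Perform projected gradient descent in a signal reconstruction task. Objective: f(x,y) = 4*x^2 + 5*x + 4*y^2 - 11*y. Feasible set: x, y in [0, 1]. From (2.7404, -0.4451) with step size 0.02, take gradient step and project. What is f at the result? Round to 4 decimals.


Step 1: Compute gradient at (2.7404, -0.4451).
grad_x = 2*4*2.7404 + 5 = 26.9232
grad_y = 2*4*-0.4451 - 11 = -14.5608
Step 2: Gradient step.
x_raw = 2.7404 - 0.02*26.9232 = 2.2019
y_raw = -0.4451 - 0.02*-14.5608 = -0.1539
Step 3: Project onto [0, 1].
x_proj = clip(2.2019) = 1.0
y_proj = clip(-0.1539) = 0.0
Step 4: Evaluate f.
f(1.0, 0.0) = 9.0


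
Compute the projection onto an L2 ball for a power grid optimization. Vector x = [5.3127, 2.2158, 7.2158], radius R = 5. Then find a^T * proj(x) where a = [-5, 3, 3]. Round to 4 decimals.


Step 1: Compute ||x|| (intermediates to 6 decimals).
||x|| = sqrt(5.3127^2 + 2.2158^2 + 7.2158^2) = 9.23051
Step 2: Project.
Since ||x|| > R, scale = R/||x|| = 5/9.23051 = 0.541682, proj(x) = scale * x
proj(x) = [2.877794, 1.200259, 3.908669]
Step 3: Dot product.
a^T * proj(x) = -5*2.877794 + 3*1.200259 + 3*3.908669 = 0.9378


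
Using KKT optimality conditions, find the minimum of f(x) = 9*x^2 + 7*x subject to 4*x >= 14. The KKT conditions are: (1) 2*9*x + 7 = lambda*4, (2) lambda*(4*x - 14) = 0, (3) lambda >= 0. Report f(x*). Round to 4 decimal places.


Step 1: Try lambda = 0 (constraint inactive).
x_unc = -7/(2*9) = -0.3889
Check: 4*-0.3889 = -1.5556 < 14 -- violated!
Step 2: Constraint must be active: 4*x = 14
x* = 14/4 = 3.5
lambda = (2*9*3.5 + 7)/4 = 17.5
Step 3: Compute optimal value.
f(x*) = 9*3.5^2 + 7*3.5 = 134.75


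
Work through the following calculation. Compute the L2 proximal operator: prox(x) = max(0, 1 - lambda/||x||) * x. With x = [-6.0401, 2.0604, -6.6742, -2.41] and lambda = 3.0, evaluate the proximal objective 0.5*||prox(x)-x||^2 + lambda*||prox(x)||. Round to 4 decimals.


Step 1: Compute ||x||.
||x|| = 9.5436
Step 2: Compute scaling factor.
scale = max(0, 1 - 3.0/9.5436) = 0.6857
Step 3: prox(x) = [-4.1414, 1.4127, -4.5762, -1.6524]
||prox(x)|| = 6.5436
Step 4: Proximal objective.
0.5*||prox-x||^2 = 4.5
lambda*||prox|| = 19.6308
Total = 24.1309


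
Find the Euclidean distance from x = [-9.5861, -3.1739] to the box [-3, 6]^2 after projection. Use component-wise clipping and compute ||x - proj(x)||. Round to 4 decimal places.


Project each component onto [-3, 6].
clip(-9.5861) = -3.0, clip(-3.1739) = -3.0
Projection = [-3.0, -3.0]
Squared diffs: [43.3767, 0.0302]
Distance = sqrt(43.4069) = 6.5884
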